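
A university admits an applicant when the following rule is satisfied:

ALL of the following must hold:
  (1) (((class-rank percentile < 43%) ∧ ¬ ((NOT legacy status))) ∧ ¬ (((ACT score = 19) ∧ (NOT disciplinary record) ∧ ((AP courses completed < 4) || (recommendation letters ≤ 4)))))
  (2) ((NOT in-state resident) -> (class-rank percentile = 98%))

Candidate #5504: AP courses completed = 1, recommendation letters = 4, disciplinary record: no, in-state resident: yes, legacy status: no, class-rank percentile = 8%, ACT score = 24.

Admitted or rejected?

Rejected

Atomic conditions:
  class-rank percentile < 43%: 8 < 43 is true
  NOT legacy status: no → true
  ACT score = 19: 24 == 19 is false
  NOT disciplinary record: no → true
  AP courses completed < 4: 1 < 4 is true
  recommendation letters ≤ 4: 4 ≤ 4 is true
  NOT in-state resident: yes → false
  class-rank percentile = 98%: 8 == 98 is false
Combine:
[1.1.2] NOT true = false
[1.1] true AND false = false
[1.2.1.3] true OR true = true
[1.2.1] false AND true AND true = false
[1.2] NOT false = true
[1] false AND true = false
[2] false → false (antecedent false ⇒ implication holds) = true
[root] false AND true = false
Overall: false → rejected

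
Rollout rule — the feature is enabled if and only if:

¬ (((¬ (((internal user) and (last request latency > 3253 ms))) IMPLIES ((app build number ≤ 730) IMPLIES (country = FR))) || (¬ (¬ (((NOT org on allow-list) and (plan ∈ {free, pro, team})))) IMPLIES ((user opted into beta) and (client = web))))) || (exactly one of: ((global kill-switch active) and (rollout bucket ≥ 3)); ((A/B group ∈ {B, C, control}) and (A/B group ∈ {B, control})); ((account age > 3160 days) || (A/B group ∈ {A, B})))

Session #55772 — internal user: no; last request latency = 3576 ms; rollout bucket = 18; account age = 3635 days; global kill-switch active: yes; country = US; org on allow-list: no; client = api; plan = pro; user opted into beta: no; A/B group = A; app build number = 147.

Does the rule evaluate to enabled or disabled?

Atomic conditions:
  internal user: no → false
  last request latency > 3253 ms: 3576 > 3253 is true
  app build number ≤ 730: 147 ≤ 730 is true
  country = FR: US == FR is false
  NOT org on allow-list: no → true
  plan ∈ {free, pro, team}: pro is in the set → true
  user opted into beta: no → false
  client = web: api == web is false
  global kill-switch active: yes → true
  rollout bucket ≥ 3: 18 ≥ 3 is true
  A/B group ∈ {B, C, control}: A is not in the set → false
  A/B group ∈ {B, control}: A is not in the set → false
  account age > 3160 days: 3635 > 3160 is true
  A/B group ∈ {A, B}: A is in the set → true
Combine:
[1.1.1.1.1] false AND true = false
[1.1.1.1] NOT false = true
[1.1.1.2] true → false = false
[1.1.1] true → false = false
[1.1.2.1.1.1] true AND true = true
[1.1.2.1.1] NOT true = false
[1.1.2.1] NOT false = true
[1.1.2.2] false AND false = false
[1.1.2] true → false = false
[1.1] false OR false = false
[1] NOT false = true
[2.1] true AND true = true
[2.2] false AND false = false
[2.3] true OR true = true
[2] exactly-one(true, false, true) = false
[root] true OR false = true
Overall: true → enabled

Enabled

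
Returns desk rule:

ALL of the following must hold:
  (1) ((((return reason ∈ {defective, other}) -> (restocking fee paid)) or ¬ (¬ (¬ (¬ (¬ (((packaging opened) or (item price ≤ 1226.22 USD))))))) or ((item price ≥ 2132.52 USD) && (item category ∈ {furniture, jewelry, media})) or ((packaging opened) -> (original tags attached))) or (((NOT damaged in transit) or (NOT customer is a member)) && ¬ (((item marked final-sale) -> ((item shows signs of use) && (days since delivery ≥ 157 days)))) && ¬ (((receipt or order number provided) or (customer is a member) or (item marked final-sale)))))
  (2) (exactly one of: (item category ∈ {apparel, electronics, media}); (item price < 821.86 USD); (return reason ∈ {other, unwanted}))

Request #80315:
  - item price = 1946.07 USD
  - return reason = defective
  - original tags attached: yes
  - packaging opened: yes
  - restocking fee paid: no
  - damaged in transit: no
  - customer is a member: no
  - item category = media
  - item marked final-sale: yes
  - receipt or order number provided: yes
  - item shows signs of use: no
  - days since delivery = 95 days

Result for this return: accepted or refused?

Accepted

Atomic conditions:
  return reason ∈ {defective, other}: defective is in the set → true
  restocking fee paid: no → false
  packaging opened: yes → true
  item price ≤ 1226.22 USD: 1946.07 ≤ 1226.22 is false
  item price ≥ 2132.52 USD: 1946.07 ≥ 2132.52 is false
  item category ∈ {furniture, jewelry, media}: media is in the set → true
  original tags attached: yes → true
  NOT damaged in transit: no → true
  NOT customer is a member: no → true
  item marked final-sale: yes → true
  item shows signs of use: no → false
  days since delivery ≥ 157 days: 95 ≥ 157 is false
  receipt or order number provided: yes → true
  customer is a member: no → false
  item category ∈ {apparel, electronics, media}: media is in the set → true
  item price < 821.86 USD: 1946.07 < 821.86 is false
  return reason ∈ {other, unwanted}: defective is not in the set → false
Combine:
[1.1.1] true → false = false
[1.1.2.1.1.1.1.1] true OR false = true
[1.1.2.1.1.1.1] NOT true = false
[1.1.2.1.1.1] NOT false = true
[1.1.2.1.1] NOT true = false
[1.1.2.1] NOT false = true
[1.1.2] NOT true = false
[1.1.3] false AND true = false
[1.1.4] true → true = true
[1.1] false OR false OR false OR true = true
[1.2.1] true OR true = true
[1.2.2.1.2] false AND false = false
[1.2.2.1] true → false = false
[1.2.2] NOT false = true
[1.2.3.1] true OR false OR true = true
[1.2.3] NOT true = false
[1.2] true AND true AND false = false
[1] true OR false = true
[2] exactly-one(true, false, false) = true
[root] true AND true = true
Overall: true → accepted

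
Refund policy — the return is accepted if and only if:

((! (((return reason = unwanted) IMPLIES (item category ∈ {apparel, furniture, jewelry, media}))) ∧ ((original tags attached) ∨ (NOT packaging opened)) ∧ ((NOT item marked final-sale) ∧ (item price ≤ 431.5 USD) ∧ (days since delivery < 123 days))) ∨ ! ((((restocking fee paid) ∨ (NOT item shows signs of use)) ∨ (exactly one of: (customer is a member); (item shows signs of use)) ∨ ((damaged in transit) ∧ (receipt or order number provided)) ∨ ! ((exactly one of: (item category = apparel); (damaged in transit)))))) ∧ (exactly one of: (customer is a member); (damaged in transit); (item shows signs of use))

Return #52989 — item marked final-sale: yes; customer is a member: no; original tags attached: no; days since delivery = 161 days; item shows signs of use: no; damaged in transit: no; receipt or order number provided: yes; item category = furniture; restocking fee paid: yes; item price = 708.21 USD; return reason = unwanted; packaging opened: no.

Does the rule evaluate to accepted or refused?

Refused

Atomic conditions:
  return reason = unwanted: unwanted == unwanted is true
  item category ∈ {apparel, furniture, jewelry, media}: furniture is in the set → true
  original tags attached: no → false
  NOT packaging opened: no → true
  NOT item marked final-sale: yes → false
  item price ≤ 431.5 USD: 708.21 ≤ 431.5 is false
  days since delivery < 123 days: 161 < 123 is false
  restocking fee paid: yes → true
  NOT item shows signs of use: no → true
  customer is a member: no → false
  item shows signs of use: no → false
  damaged in transit: no → false
  receipt or order number provided: yes → true
  item category = apparel: furniture == apparel is false
Combine:
[1.1.1.1] true → true = true
[1.1.1] NOT true = false
[1.1.2] false OR true = true
[1.1.3] false AND false AND false = false
[1.1] false AND true AND false = false
[1.2.1.1] true OR true = true
[1.2.1.2] exactly-one(false, false) = false
[1.2.1.3] false AND true = false
[1.2.1.4.1] exactly-one(false, false) = false
[1.2.1.4] NOT false = true
[1.2.1] true OR false OR false OR true = true
[1.2] NOT true = false
[1] false OR false = false
[2] exactly-one(false, false, false) = false
[root] false AND false = false
Overall: false → refused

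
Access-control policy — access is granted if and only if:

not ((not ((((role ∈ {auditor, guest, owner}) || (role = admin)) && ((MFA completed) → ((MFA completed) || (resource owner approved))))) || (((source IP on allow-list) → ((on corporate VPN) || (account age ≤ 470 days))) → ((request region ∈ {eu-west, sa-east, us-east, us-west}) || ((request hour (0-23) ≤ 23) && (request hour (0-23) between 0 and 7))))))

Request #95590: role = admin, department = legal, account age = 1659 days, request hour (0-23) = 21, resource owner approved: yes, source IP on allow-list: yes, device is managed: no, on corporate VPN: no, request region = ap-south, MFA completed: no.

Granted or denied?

Denied

Atomic conditions:
  role ∈ {auditor, guest, owner}: admin is not in the set → false
  role = admin: admin == admin is true
  MFA completed: no → false
  resource owner approved: yes → true
  source IP on allow-list: yes → true
  on corporate VPN: no → false
  account age ≤ 470 days: 1659 ≤ 470 is false
  request region ∈ {eu-west, sa-east, us-east, us-west}: ap-south is not in the set → false
  request hour (0-23) ≤ 23: 21 ≤ 23 is true
  request hour (0-23) between 0 and 7: 21 in [0, 7] is false
Combine:
[1.1.1.1] false OR true = true
[1.1.1.2.2] false OR true = true
[1.1.1.2] false → true (antecedent false ⇒ implication holds) = true
[1.1.1] true AND true = true
[1.1] NOT true = false
[1.2.1.2] false OR false = false
[1.2.1] true → false = false
[1.2.2.2] true AND false = false
[1.2.2] false OR false = false
[1.2] false → false (antecedent false ⇒ implication holds) = true
[1] false OR true = true
[root] NOT true = false
Overall: false → denied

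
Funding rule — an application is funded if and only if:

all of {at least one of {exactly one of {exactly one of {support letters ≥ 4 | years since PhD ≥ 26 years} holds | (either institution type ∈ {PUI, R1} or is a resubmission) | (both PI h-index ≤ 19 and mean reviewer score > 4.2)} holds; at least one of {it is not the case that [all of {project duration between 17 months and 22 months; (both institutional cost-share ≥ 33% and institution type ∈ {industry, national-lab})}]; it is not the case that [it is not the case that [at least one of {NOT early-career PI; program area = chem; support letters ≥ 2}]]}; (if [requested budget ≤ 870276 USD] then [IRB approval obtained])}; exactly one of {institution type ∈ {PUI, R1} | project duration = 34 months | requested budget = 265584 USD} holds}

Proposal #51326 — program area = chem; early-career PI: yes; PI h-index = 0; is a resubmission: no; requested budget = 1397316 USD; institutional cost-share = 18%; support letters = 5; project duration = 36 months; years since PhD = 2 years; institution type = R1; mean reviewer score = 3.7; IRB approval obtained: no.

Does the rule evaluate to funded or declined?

Funded

Atomic conditions:
  support letters ≥ 4: 5 ≥ 4 is true
  years since PhD ≥ 26 years: 2 ≥ 26 is false
  institution type ∈ {PUI, R1}: R1 is in the set → true
  is a resubmission: no → false
  PI h-index ≤ 19: 0 ≤ 19 is true
  mean reviewer score > 4.2: 3.7 > 4.2 is false
  project duration between 17 months and 22 months: 36 in [17, 22] is false
  institutional cost-share ≥ 33%: 18 ≥ 33 is false
  institution type ∈ {industry, national-lab}: R1 is not in the set → false
  NOT early-career PI: yes → false
  program area = chem: chem == chem is true
  support letters ≥ 2: 5 ≥ 2 is true
  requested budget ≤ 870276 USD: 1397316 ≤ 870276 is false
  IRB approval obtained: no → false
  project duration = 34 months: 36 == 34 is false
  requested budget = 265584 USD: 1397316 == 265584 is false
Combine:
[1.1.1] exactly-one(true, false) = true
[1.1.2] true OR false = true
[1.1.3] true AND false = false
[1.1] exactly-one(true, true, false) = false
[1.2.1.1.2] false AND false = false
[1.2.1.1] false AND false = false
[1.2.1] NOT false = true
[1.2.2.1.1] false OR true OR true = true
[1.2.2.1] NOT true = false
[1.2.2] NOT false = true
[1.2] true OR true = true
[1.3] false → false (antecedent false ⇒ implication holds) = true
[1] false OR true OR true = true
[2] exactly-one(true, false, false) = true
[root] true AND true = true
Overall: true → funded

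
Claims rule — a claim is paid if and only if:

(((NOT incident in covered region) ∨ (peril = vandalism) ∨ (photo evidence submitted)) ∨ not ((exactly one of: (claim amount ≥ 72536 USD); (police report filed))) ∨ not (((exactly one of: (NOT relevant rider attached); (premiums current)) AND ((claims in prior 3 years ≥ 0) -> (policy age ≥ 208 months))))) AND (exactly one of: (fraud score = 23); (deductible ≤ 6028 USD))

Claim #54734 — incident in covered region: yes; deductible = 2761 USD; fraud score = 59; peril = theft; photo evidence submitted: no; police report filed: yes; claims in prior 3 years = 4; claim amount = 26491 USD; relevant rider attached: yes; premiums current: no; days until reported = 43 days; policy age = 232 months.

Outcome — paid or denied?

Atomic conditions:
  NOT incident in covered region: yes → false
  peril = vandalism: theft == vandalism is false
  photo evidence submitted: no → false
  claim amount ≥ 72536 USD: 26491 ≥ 72536 is false
  police report filed: yes → true
  NOT relevant rider attached: yes → false
  premiums current: no → false
  claims in prior 3 years ≥ 0: 4 ≥ 0 is true
  policy age ≥ 208 months: 232 ≥ 208 is true
  fraud score = 23: 59 == 23 is false
  deductible ≤ 6028 USD: 2761 ≤ 6028 is true
Combine:
[1.1] false OR false OR false = false
[1.2.1] exactly-one(false, true) = true
[1.2] NOT true = false
[1.3.1.1] exactly-one(false, false) = false
[1.3.1.2] true → true = true
[1.3.1] false AND true = false
[1.3] NOT false = true
[1] false OR false OR true = true
[2] exactly-one(false, true) = true
[root] true AND true = true
Overall: true → paid

Paid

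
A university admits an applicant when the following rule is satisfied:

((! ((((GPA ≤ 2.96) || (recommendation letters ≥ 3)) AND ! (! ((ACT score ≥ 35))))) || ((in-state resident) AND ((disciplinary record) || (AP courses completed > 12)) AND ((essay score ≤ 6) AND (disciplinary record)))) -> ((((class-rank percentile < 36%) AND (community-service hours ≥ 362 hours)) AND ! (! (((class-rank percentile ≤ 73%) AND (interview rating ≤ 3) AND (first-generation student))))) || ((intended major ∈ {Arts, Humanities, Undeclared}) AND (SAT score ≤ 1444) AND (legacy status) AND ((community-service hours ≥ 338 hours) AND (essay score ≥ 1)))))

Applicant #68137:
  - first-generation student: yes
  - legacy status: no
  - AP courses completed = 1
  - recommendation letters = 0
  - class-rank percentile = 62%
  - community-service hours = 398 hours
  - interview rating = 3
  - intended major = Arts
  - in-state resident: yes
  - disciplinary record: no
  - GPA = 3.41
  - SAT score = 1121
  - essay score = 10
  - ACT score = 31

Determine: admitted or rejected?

Rejected

Atomic conditions:
  GPA ≤ 2.96: 3.41 ≤ 2.96 is false
  recommendation letters ≥ 3: 0 ≥ 3 is false
  ACT score ≥ 35: 31 ≥ 35 is false
  in-state resident: yes → true
  disciplinary record: no → false
  AP courses completed > 12: 1 > 12 is false
  essay score ≤ 6: 10 ≤ 6 is false
  class-rank percentile < 36%: 62 < 36 is false
  community-service hours ≥ 362 hours: 398 ≥ 362 is true
  class-rank percentile ≤ 73%: 62 ≤ 73 is true
  interview rating ≤ 3: 3 ≤ 3 is true
  first-generation student: yes → true
  intended major ∈ {Arts, Humanities, Undeclared}: Arts is in the set → true
  SAT score ≤ 1444: 1121 ≤ 1444 is true
  legacy status: no → false
  community-service hours ≥ 338 hours: 398 ≥ 338 is true
  essay score ≥ 1: 10 ≥ 1 is true
Combine:
[1.1.1.1] false OR false = false
[1.1.1.2.1] NOT false = true
[1.1.1.2] NOT true = false
[1.1.1] false AND false = false
[1.1] NOT false = true
[1.2.2] false OR false = false
[1.2.3] false AND false = false
[1.2] true AND false AND false = false
[1] true OR false = true
[2.1.1] false AND true = false
[2.1.2.1.1] true AND true AND true = true
[2.1.2.1] NOT true = false
[2.1.2] NOT false = true
[2.1] false AND true = false
[2.2.4] true AND true = true
[2.2] true AND true AND false AND true = false
[2] false OR false = false
[root] true → false = false
Overall: false → rejected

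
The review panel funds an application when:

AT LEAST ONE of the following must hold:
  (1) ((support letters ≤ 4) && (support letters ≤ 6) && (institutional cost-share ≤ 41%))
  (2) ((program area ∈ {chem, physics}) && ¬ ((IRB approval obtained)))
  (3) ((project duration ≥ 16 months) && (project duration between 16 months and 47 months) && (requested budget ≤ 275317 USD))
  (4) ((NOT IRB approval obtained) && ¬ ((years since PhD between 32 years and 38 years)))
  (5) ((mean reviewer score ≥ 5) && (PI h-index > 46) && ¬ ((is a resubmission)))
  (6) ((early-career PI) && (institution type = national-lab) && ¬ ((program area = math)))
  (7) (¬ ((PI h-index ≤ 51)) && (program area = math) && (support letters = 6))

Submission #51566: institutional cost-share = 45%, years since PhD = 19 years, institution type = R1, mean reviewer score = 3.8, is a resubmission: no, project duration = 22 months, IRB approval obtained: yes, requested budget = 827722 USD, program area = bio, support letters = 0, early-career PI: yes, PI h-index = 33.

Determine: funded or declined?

Declined

Atomic conditions:
  support letters ≤ 4: 0 ≤ 4 is true
  support letters ≤ 6: 0 ≤ 6 is true
  institutional cost-share ≤ 41%: 45 ≤ 41 is false
  program area ∈ {chem, physics}: bio is not in the set → false
  IRB approval obtained: yes → true
  project duration ≥ 16 months: 22 ≥ 16 is true
  project duration between 16 months and 47 months: 22 in [16, 47] is true
  requested budget ≤ 275317 USD: 827722 ≤ 275317 is false
  NOT IRB approval obtained: yes → false
  years since PhD between 32 years and 38 years: 19 in [32, 38] is false
  mean reviewer score ≥ 5: 3.8 ≥ 5 is false
  PI h-index > 46: 33 > 46 is false
  is a resubmission: no → false
  early-career PI: yes → true
  institution type = national-lab: R1 == national-lab is false
  program area = math: bio == math is false
  PI h-index ≤ 51: 33 ≤ 51 is true
  support letters = 6: 0 == 6 is false
Combine:
[1] true AND true AND false = false
[2.2] NOT true = false
[2] false AND false = false
[3] true AND true AND false = false
[4.2] NOT false = true
[4] false AND true = false
[5.3] NOT false = true
[5] false AND false AND true = false
[6.3] NOT false = true
[6] true AND false AND true = false
[7.1] NOT true = false
[7] false AND false AND false = false
[root] false OR false OR false OR false OR false OR false OR false = false
Overall: false → declined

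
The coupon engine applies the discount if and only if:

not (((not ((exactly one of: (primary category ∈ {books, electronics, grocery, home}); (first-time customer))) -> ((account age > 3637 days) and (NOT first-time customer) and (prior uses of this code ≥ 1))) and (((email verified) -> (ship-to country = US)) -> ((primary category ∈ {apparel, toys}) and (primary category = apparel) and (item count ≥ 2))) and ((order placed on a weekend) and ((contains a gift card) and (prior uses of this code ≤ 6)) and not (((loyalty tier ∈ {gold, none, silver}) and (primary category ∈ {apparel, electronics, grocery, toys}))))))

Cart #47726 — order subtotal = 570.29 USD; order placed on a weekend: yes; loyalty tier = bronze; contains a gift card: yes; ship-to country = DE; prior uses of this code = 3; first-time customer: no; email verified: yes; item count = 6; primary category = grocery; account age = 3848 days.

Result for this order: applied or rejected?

Rejected

Atomic conditions:
  primary category ∈ {books, electronics, grocery, home}: grocery is in the set → true
  first-time customer: no → false
  account age > 3637 days: 3848 > 3637 is true
  NOT first-time customer: no → true
  prior uses of this code ≥ 1: 3 ≥ 1 is true
  email verified: yes → true
  ship-to country = US: DE == US is false
  primary category ∈ {apparel, toys}: grocery is not in the set → false
  primary category = apparel: grocery == apparel is false
  item count ≥ 2: 6 ≥ 2 is true
  order placed on a weekend: yes → true
  contains a gift card: yes → true
  prior uses of this code ≤ 6: 3 ≤ 6 is true
  loyalty tier ∈ {gold, none, silver}: bronze is not in the set → false
  primary category ∈ {apparel, electronics, grocery, toys}: grocery is in the set → true
Combine:
[1.1.1.1] exactly-one(true, false) = true
[1.1.1] NOT true = false
[1.1.2] true AND true AND true = true
[1.1] false → true (antecedent false ⇒ implication holds) = true
[1.2.1] true → false = false
[1.2.2] false AND false AND true = false
[1.2] false → false (antecedent false ⇒ implication holds) = true
[1.3.2] true AND true = true
[1.3.3.1] false AND true = false
[1.3.3] NOT false = true
[1.3] true AND true AND true = true
[1] true AND true AND true = true
[root] NOT true = false
Overall: false → rejected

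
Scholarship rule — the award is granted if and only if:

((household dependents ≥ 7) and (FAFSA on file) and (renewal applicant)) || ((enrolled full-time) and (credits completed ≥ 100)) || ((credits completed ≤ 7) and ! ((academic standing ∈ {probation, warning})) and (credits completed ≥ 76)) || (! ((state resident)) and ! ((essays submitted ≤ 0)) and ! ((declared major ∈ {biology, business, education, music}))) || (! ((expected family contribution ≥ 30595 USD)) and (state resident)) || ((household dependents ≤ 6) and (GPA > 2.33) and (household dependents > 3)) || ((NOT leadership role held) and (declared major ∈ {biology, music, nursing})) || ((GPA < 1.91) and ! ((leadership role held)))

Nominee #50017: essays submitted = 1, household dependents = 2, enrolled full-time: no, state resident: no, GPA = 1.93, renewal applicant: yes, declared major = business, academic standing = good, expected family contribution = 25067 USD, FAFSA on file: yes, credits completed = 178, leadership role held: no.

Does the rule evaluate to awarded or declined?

Declined

Atomic conditions:
  household dependents ≥ 7: 2 ≥ 7 is false
  FAFSA on file: yes → true
  renewal applicant: yes → true
  enrolled full-time: no → false
  credits completed ≥ 100: 178 ≥ 100 is true
  credits completed ≤ 7: 178 ≤ 7 is false
  academic standing ∈ {probation, warning}: good is not in the set → false
  credits completed ≥ 76: 178 ≥ 76 is true
  state resident: no → false
  essays submitted ≤ 0: 1 ≤ 0 is false
  declared major ∈ {biology, business, education, music}: business is in the set → true
  expected family contribution ≥ 30595 USD: 25067 ≥ 30595 is false
  household dependents ≤ 6: 2 ≤ 6 is true
  GPA > 2.33: 1.93 > 2.33 is false
  household dependents > 3: 2 > 3 is false
  NOT leadership role held: no → true
  declared major ∈ {biology, music, nursing}: business is not in the set → false
  GPA < 1.91: 1.93 < 1.91 is false
  leadership role held: no → false
Combine:
[1] false AND true AND true = false
[2] false AND true = false
[3.2] NOT false = true
[3] false AND true AND true = false
[4.1] NOT false = true
[4.2] NOT false = true
[4.3] NOT true = false
[4] true AND true AND false = false
[5.1] NOT false = true
[5] true AND false = false
[6] true AND false AND false = false
[7] true AND false = false
[8.2] NOT false = true
[8] false AND true = false
[root] false OR false OR false OR false OR false OR false OR false OR false = false
Overall: false → declined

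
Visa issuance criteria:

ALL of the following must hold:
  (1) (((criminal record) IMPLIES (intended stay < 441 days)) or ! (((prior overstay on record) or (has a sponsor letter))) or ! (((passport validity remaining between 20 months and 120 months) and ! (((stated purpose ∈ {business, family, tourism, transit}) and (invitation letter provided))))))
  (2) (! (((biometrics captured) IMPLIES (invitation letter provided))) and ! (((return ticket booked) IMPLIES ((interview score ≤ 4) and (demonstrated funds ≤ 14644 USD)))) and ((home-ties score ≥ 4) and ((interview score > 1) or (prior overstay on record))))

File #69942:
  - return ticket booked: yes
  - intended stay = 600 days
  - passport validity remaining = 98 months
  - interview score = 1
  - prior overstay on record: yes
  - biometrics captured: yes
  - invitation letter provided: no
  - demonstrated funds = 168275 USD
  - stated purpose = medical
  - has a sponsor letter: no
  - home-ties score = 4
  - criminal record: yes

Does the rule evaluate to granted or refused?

Refused

Atomic conditions:
  criminal record: yes → true
  intended stay < 441 days: 600 < 441 is false
  prior overstay on record: yes → true
  has a sponsor letter: no → false
  passport validity remaining between 20 months and 120 months: 98 in [20, 120] is true
  stated purpose ∈ {business, family, tourism, transit}: medical is not in the set → false
  invitation letter provided: no → false
  biometrics captured: yes → true
  return ticket booked: yes → true
  interview score ≤ 4: 1 ≤ 4 is true
  demonstrated funds ≤ 14644 USD: 168275 ≤ 14644 is false
  home-ties score ≥ 4: 4 ≥ 4 is true
  interview score > 1: 1 > 1 is false
Combine:
[1.1] true → false = false
[1.2.1] true OR false = true
[1.2] NOT true = false
[1.3.1.2.1] false AND false = false
[1.3.1.2] NOT false = true
[1.3.1] true AND true = true
[1.3] NOT true = false
[1] false OR false OR false = false
[2.1.1] true → false = false
[2.1] NOT false = true
[2.2.1.2] true AND false = false
[2.2.1] true → false = false
[2.2] NOT false = true
[2.3.2] false OR true = true
[2.3] true AND true = true
[2] true AND true AND true = true
[root] false AND true = false
Overall: false → refused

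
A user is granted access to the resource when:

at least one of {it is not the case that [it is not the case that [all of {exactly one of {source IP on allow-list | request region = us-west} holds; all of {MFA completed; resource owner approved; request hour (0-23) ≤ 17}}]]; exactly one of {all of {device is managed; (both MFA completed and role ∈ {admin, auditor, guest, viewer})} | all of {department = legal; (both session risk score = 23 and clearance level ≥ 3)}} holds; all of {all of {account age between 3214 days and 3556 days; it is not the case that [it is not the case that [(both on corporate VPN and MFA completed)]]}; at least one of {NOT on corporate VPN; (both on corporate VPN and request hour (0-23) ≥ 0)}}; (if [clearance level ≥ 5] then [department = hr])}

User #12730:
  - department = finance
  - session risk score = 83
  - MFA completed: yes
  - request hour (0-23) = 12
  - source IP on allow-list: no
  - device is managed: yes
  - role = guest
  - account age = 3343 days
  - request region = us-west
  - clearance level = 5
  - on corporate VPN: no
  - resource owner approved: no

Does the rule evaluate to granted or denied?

Atomic conditions:
  source IP on allow-list: no → false
  request region = us-west: us-west == us-west is true
  MFA completed: yes → true
  resource owner approved: no → false
  request hour (0-23) ≤ 17: 12 ≤ 17 is true
  device is managed: yes → true
  role ∈ {admin, auditor, guest, viewer}: guest is in the set → true
  department = legal: finance == legal is false
  session risk score = 23: 83 == 23 is false
  clearance level ≥ 3: 5 ≥ 3 is true
  account age between 3214 days and 3556 days: 3343 in [3214, 3556] is true
  on corporate VPN: no → false
  NOT on corporate VPN: no → true
  request hour (0-23) ≥ 0: 12 ≥ 0 is true
  clearance level ≥ 5: 5 ≥ 5 is true
  department = hr: finance == hr is false
Combine:
[1.1.1.1] exactly-one(false, true) = true
[1.1.1.2] true AND false AND true = false
[1.1.1] true AND false = false
[1.1] NOT false = true
[1] NOT true = false
[2.1.2] true AND true = true
[2.1] true AND true = true
[2.2.2] false AND true = false
[2.2] false AND false = false
[2] exactly-one(true, false) = true
[3.1.2.1.1] false AND true = false
[3.1.2.1] NOT false = true
[3.1.2] NOT true = false
[3.1] true AND false = false
[3.2.2] false AND true = false
[3.2] true OR false = true
[3] false AND true = false
[4] true → false = false
[root] false OR true OR false OR false = true
Overall: true → granted

Granted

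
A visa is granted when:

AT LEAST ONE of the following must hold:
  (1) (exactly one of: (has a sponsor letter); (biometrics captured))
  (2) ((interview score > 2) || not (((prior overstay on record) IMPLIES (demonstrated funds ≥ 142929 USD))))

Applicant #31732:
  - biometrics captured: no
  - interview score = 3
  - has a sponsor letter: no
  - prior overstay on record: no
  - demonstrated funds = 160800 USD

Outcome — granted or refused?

Granted

Atomic conditions:
  has a sponsor letter: no → false
  biometrics captured: no → false
  interview score > 2: 3 > 2 is true
  prior overstay on record: no → false
  demonstrated funds ≥ 142929 USD: 160800 ≥ 142929 is true
Combine:
[1] exactly-one(false, false) = false
[2.2.1] false → true (antecedent false ⇒ implication holds) = true
[2.2] NOT true = false
[2] true OR false = true
[root] false OR true = true
Overall: true → granted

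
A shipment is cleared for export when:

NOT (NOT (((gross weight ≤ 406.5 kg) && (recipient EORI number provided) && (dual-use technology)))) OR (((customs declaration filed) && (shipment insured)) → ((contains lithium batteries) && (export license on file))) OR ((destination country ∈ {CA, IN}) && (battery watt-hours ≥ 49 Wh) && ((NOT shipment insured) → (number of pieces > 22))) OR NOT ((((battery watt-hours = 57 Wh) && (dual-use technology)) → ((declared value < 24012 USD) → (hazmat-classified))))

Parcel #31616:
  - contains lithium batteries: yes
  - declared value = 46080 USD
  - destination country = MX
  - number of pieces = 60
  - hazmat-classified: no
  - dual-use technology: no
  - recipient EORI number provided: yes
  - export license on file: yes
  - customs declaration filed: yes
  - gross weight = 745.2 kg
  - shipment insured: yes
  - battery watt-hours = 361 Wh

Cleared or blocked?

Cleared

Atomic conditions:
  gross weight ≤ 406.5 kg: 745.2 ≤ 406.5 is false
  recipient EORI number provided: yes → true
  dual-use technology: no → false
  customs declaration filed: yes → true
  shipment insured: yes → true
  contains lithium batteries: yes → true
  export license on file: yes → true
  destination country ∈ {CA, IN}: MX is not in the set → false
  battery watt-hours ≥ 49 Wh: 361 ≥ 49 is true
  NOT shipment insured: yes → false
  number of pieces > 22: 60 > 22 is true
  battery watt-hours = 57 Wh: 361 == 57 is false
  declared value < 24012 USD: 46080 < 24012 is false
  hazmat-classified: no → false
Combine:
[1.1.1] false AND true AND false = false
[1.1] NOT false = true
[1] NOT true = false
[2.1] true AND true = true
[2.2] true AND true = true
[2] true → true = true
[3.3] false → true (antecedent false ⇒ implication holds) = true
[3] false AND true AND true = false
[4.1.1] false AND false = false
[4.1.2] false → false (antecedent false ⇒ implication holds) = true
[4.1] false → true (antecedent false ⇒ implication holds) = true
[4] NOT true = false
[root] false OR true OR false OR false = true
Overall: true → cleared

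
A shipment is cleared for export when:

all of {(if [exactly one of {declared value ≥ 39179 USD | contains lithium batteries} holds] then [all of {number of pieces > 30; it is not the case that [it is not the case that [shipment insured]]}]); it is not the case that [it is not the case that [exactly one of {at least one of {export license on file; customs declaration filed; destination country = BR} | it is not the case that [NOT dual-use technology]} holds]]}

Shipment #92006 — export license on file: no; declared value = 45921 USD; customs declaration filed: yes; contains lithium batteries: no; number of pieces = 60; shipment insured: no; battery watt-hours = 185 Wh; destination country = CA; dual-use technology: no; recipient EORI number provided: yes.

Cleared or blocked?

Atomic conditions:
  declared value ≥ 39179 USD: 45921 ≥ 39179 is true
  contains lithium batteries: no → false
  number of pieces > 30: 60 > 30 is true
  shipment insured: no → false
  export license on file: no → false
  customs declaration filed: yes → true
  destination country = BR: CA == BR is false
  NOT dual-use technology: no → true
Combine:
[1.1] exactly-one(true, false) = true
[1.2.2.1] NOT false = true
[1.2.2] NOT true = false
[1.2] true AND false = false
[1] true → false = false
[2.1.1.1] false OR true OR false = true
[2.1.1.2] NOT true = false
[2.1.1] exactly-one(true, false) = true
[2.1] NOT true = false
[2] NOT false = true
[root] false AND true = false
Overall: false → blocked

Blocked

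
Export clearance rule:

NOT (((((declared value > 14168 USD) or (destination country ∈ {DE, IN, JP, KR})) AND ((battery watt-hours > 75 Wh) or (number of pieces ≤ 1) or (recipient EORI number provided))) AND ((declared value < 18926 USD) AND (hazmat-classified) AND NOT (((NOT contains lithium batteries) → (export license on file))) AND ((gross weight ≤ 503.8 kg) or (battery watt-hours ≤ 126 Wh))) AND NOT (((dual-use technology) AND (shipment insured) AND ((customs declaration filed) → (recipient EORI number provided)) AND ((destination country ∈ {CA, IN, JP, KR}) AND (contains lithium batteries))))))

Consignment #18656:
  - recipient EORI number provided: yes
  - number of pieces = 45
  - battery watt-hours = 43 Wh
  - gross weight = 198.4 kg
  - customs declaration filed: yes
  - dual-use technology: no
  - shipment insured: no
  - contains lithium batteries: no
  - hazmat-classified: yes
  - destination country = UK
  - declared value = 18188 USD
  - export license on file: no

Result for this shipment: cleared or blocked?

Blocked

Atomic conditions:
  declared value > 14168 USD: 18188 > 14168 is true
  destination country ∈ {DE, IN, JP, KR}: UK is not in the set → false
  battery watt-hours > 75 Wh: 43 > 75 is false
  number of pieces ≤ 1: 45 ≤ 1 is false
  recipient EORI number provided: yes → true
  declared value < 18926 USD: 18188 < 18926 is true
  hazmat-classified: yes → true
  NOT contains lithium batteries: no → true
  export license on file: no → false
  gross weight ≤ 503.8 kg: 198.4 ≤ 503.8 is true
  battery watt-hours ≤ 126 Wh: 43 ≤ 126 is true
  dual-use technology: no → false
  shipment insured: no → false
  customs declaration filed: yes → true
  destination country ∈ {CA, IN, JP, KR}: UK is not in the set → false
  contains lithium batteries: no → false
Combine:
[1.1.1] true OR false = true
[1.1.2] false OR false OR true = true
[1.1] true AND true = true
[1.2.3.1] true → false = false
[1.2.3] NOT false = true
[1.2.4] true OR true = true
[1.2] true AND true AND true AND true = true
[1.3.1.3] true → true = true
[1.3.1.4] false AND false = false
[1.3.1] false AND false AND true AND false = false
[1.3] NOT false = true
[1] true AND true AND true = true
[root] NOT true = false
Overall: false → blocked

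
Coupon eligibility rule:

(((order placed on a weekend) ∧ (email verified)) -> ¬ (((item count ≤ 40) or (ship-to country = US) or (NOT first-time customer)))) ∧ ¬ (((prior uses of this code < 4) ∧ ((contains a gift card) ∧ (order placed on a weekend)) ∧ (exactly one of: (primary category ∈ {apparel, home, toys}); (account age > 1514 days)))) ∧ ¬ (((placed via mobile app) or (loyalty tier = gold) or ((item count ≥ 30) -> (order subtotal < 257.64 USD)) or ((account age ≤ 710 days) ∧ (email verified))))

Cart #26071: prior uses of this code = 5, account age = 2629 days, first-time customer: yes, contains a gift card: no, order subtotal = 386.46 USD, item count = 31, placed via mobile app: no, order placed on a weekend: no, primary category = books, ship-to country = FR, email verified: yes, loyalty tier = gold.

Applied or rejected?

Rejected

Atomic conditions:
  order placed on a weekend: no → false
  email verified: yes → true
  item count ≤ 40: 31 ≤ 40 is true
  ship-to country = US: FR == US is false
  NOT first-time customer: yes → false
  prior uses of this code < 4: 5 < 4 is false
  contains a gift card: no → false
  primary category ∈ {apparel, home, toys}: books is not in the set → false
  account age > 1514 days: 2629 > 1514 is true
  placed via mobile app: no → false
  loyalty tier = gold: gold == gold is true
  item count ≥ 30: 31 ≥ 30 is true
  order subtotal < 257.64 USD: 386.46 < 257.64 is false
  account age ≤ 710 days: 2629 ≤ 710 is false
Combine:
[1.1] false AND true = false
[1.2.1] true OR false OR false = true
[1.2] NOT true = false
[1] false → false (antecedent false ⇒ implication holds) = true
[2.1.2] false AND false = false
[2.1.3] exactly-one(false, true) = true
[2.1] false AND false AND true = false
[2] NOT false = true
[3.1.3] true → false = false
[3.1.4] false AND true = false
[3.1] false OR true OR false OR false = true
[3] NOT true = false
[root] true AND true AND false = false
Overall: false → rejected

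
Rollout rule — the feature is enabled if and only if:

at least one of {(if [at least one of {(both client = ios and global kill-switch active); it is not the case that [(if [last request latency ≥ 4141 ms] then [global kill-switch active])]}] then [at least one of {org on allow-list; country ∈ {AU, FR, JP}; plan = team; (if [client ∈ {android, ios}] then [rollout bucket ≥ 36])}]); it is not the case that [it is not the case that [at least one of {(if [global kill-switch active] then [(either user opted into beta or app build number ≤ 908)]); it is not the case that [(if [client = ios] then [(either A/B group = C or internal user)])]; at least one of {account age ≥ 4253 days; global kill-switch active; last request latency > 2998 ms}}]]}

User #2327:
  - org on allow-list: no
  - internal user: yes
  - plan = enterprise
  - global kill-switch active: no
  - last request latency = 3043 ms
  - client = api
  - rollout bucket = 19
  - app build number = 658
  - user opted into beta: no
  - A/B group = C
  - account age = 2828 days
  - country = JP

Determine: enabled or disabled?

Atomic conditions:
  client = ios: api == ios is false
  global kill-switch active: no → false
  last request latency ≥ 4141 ms: 3043 ≥ 4141 is false
  org on allow-list: no → false
  country ∈ {AU, FR, JP}: JP is in the set → true
  plan = team: enterprise == team is false
  client ∈ {android, ios}: api is not in the set → false
  rollout bucket ≥ 36: 19 ≥ 36 is false
  user opted into beta: no → false
  app build number ≤ 908: 658 ≤ 908 is true
  A/B group = C: C == C is true
  internal user: yes → true
  account age ≥ 4253 days: 2828 ≥ 4253 is false
  last request latency > 2998 ms: 3043 > 2998 is true
Combine:
[1.1.1] false AND false = false
[1.1.2.1] false → false (antecedent false ⇒ implication holds) = true
[1.1.2] NOT true = false
[1.1] false OR false = false
[1.2.4] false → false (antecedent false ⇒ implication holds) = true
[1.2] false OR true OR false OR true = true
[1] false → true (antecedent false ⇒ implication holds) = true
[2.1.1.1.2] false OR true = true
[2.1.1.1] false → true (antecedent false ⇒ implication holds) = true
[2.1.1.2.1.2] true OR true = true
[2.1.1.2.1] false → true (antecedent false ⇒ implication holds) = true
[2.1.1.2] NOT true = false
[2.1.1.3] false OR false OR true = true
[2.1.1] true OR false OR true = true
[2.1] NOT true = false
[2] NOT false = true
[root] true OR true = true
Overall: true → enabled

Enabled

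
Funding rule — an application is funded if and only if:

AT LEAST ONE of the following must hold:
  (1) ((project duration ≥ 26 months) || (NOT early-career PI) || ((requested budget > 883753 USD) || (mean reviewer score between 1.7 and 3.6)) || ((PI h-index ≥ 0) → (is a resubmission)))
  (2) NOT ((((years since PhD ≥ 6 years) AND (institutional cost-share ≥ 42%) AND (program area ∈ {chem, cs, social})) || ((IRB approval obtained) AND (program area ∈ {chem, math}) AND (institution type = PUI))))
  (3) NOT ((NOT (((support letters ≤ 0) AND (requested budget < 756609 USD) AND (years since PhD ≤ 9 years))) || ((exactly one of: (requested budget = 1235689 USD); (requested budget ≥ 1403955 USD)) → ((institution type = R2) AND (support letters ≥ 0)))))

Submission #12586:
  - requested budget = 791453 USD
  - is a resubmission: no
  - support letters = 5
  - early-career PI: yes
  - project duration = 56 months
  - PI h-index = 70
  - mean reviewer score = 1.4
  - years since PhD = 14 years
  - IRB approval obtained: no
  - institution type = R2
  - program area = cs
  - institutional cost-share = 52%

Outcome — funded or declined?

Funded

Atomic conditions:
  project duration ≥ 26 months: 56 ≥ 26 is true
  NOT early-career PI: yes → false
  requested budget > 883753 USD: 791453 > 883753 is false
  mean reviewer score between 1.7 and 3.6: 1.4 in [1.7, 3.6] is false
  PI h-index ≥ 0: 70 ≥ 0 is true
  is a resubmission: no → false
  years since PhD ≥ 6 years: 14 ≥ 6 is true
  institutional cost-share ≥ 42%: 52 ≥ 42 is true
  program area ∈ {chem, cs, social}: cs is in the set → true
  IRB approval obtained: no → false
  program area ∈ {chem, math}: cs is not in the set → false
  institution type = PUI: R2 == PUI is false
  support letters ≤ 0: 5 ≤ 0 is false
  requested budget < 756609 USD: 791453 < 756609 is false
  years since PhD ≤ 9 years: 14 ≤ 9 is false
  requested budget = 1235689 USD: 791453 == 1235689 is false
  requested budget ≥ 1403955 USD: 791453 ≥ 1403955 is false
  institution type = R2: R2 == R2 is true
  support letters ≥ 0: 5 ≥ 0 is true
Combine:
[1.3] false OR false = false
[1.4] true → false = false
[1] true OR false OR false OR false = true
[2.1.1] true AND true AND true = true
[2.1.2] false AND false AND false = false
[2.1] true OR false = true
[2] NOT true = false
[3.1.1.1] false AND false AND false = false
[3.1.1] NOT false = true
[3.1.2.1] exactly-one(false, false) = false
[3.1.2.2] true AND true = true
[3.1.2] false → true (antecedent false ⇒ implication holds) = true
[3.1] true OR true = true
[3] NOT true = false
[root] true OR false OR false = true
Overall: true → funded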